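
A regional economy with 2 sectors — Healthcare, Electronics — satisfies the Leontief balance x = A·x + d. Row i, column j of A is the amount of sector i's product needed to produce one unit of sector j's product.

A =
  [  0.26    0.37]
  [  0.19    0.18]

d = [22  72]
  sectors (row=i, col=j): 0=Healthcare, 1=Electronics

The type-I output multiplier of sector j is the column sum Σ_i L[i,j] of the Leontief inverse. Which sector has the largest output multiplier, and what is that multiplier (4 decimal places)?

Electronics (2.0690)

Form M = I − A:
  [  0.74   -0.37]
  [ -0.19    0.82]
Leontief inverse L = M⁻¹:
  [  1.5284    0.6897]
  [  0.3541    1.3793]
Total output x = L · d:
  x_0 = 1.5284·22 + 0.6897·72 = 83.2805
  x_1 = 0.3541·22 + 1.3793·72 = 107.1016
Output multipliers (column sums of L):
  Healthcare: 1.8826
  Electronics: 2.0690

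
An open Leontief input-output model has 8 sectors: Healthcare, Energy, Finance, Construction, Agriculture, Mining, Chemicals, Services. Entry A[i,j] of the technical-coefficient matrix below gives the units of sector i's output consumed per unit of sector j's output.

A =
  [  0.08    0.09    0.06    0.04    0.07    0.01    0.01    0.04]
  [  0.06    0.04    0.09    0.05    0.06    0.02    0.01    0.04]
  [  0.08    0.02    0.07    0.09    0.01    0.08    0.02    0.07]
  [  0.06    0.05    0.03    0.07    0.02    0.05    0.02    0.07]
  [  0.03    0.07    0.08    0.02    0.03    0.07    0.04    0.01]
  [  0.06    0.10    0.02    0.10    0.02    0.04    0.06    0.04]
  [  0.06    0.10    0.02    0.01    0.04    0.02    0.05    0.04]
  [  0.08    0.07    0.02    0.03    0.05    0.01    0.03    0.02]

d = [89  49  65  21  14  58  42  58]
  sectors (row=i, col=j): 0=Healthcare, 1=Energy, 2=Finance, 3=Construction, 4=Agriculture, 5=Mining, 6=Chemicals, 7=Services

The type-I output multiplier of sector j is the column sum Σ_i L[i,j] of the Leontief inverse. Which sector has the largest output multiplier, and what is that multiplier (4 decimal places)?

Form M = I − A:
  [  0.92   -0.09   -0.06   -0.04   -0.07   -0.01   -0.01   -0.04]
  [ -0.06    0.96   -0.09   -0.05   -0.06   -0.02   -0.01   -0.04]
  [ -0.08   -0.02    0.93   -0.09   -0.01   -0.08   -0.02   -0.07]
  [ -0.06   -0.05   -0.03    0.93   -0.02   -0.05   -0.02   -0.07]
  [ -0.03   -0.07   -0.08   -0.02    0.97   -0.07   -0.04   -0.01]
  [ -0.06   -0.10   -0.02   -0.10   -0.02    0.96   -0.06   -0.04]
  [ -0.06   -0.10   -0.02   -0.01   -0.04   -0.02    0.95   -0.04]
  [ -0.08   -0.07   -0.02   -0.03   -0.05   -0.01   -0.03    0.98]
Leontief inverse L = M⁻¹:
  [  1.1215    0.1291    0.0982    0.0729    0.0966    0.0346    0.0251    0.0667]
  [  0.0994    1.0760    0.1232    0.0831    0.0821    0.0453    0.0251    0.0664]
  [  0.1285    0.0672    1.1028    0.1318    0.0366    0.1061    0.0395    0.1025]
  [  0.0994    0.0891    0.0587    1.1020    0.0438    0.0701    0.0357    0.0954]
  [  0.0672    0.1062    0.1107    0.0537    1.0507    0.0931    0.0565    0.0356]
  [  0.1055    0.1458    0.0556    0.1363    0.0488    1.0635    0.0781    0.0711]
  [  0.0948    0.1356    0.0509    0.0351    0.0643    0.0374    1.0639    0.0612]
  [  0.1117    0.1026    0.0489    0.0535    0.0719    0.0271    0.0420    1.0400]
Total output x = L · d:
  x_0 = 1.1215·89 + 0.1291·49 + 0.0982·65 + 0.0729·21 + 0.0966·14 + 0.0346·58 + 0.0251·42 + 0.0667·58 = 122.3430
  x_1 = 0.0994·89 + 1.0760·49 + 0.1232·65 + 0.0831·21 + 0.0821·14 + 0.0453·58 + 0.0251·42 + 0.0664·58 = 80.0052
  x_2 = 0.1285·89 + 0.0672·49 + 1.1028·65 + 0.1318·21 + 0.0366·14 + 0.1061·58 + 0.0395·42 + 0.1025·58 = 103.4441
  x_3 = 0.0994·89 + 0.0891·49 + 0.0587·65 + 1.1020·21 + 0.0438·14 + 0.0701·58 + 0.0357·42 + 0.0954·58 = 51.8794
  x_4 = 0.0672·89 + 0.1062·49 + 0.1107·65 + 0.0537·21 + 1.0507·14 + 0.0931·58 + 0.0565·42 + 0.0356·58 = 44.0559
  x_5 = 0.1055·89 + 0.1458·49 + 0.0556·65 + 0.1363·21 + 0.0488·14 + 1.0635·58 + 0.0781·42 + 0.0711·58 = 92.7729
  x_6 = 0.0948·89 + 0.1356·49 + 0.0509·65 + 0.0351·21 + 0.0643·14 + 0.0374·58 + 1.0639·42 + 0.0612·58 = 70.4251
  x_7 = 0.1117·89 + 0.1026·49 + 0.0489·65 + 0.0535·21 + 0.0719·14 + 0.0271·58 + 0.0420·42 + 1.0400·58 = 83.9351
Output multipliers (column sums of L):
  Healthcare: 1.8279
  Energy: 1.8516
  Finance: 1.6490
  Construction: 1.6683
  Agriculture: 1.4949
  Mining: 1.4771
  Chemicals: 1.3660
  Services: 1.5388

Energy (1.8516)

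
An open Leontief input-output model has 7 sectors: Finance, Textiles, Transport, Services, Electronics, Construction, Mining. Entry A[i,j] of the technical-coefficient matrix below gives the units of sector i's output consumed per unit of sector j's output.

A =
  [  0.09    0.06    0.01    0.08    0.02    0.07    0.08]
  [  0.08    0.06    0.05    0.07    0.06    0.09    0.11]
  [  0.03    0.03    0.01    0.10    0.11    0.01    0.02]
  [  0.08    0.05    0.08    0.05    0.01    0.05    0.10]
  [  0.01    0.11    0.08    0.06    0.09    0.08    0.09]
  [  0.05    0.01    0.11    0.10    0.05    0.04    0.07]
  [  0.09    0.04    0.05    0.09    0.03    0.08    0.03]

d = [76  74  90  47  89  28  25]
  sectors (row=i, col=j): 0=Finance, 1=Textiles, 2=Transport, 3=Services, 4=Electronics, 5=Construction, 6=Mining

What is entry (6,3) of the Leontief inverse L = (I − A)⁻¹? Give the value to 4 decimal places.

Form M = I − A:
  [  0.91   -0.06   -0.01   -0.08   -0.02   -0.07   -0.08]
  [ -0.08    0.94   -0.05   -0.07   -0.06   -0.09   -0.11]
  [ -0.03   -0.03    0.99   -0.10   -0.11   -0.01   -0.02]
  [ -0.08   -0.05   -0.08    0.95   -0.01   -0.05   -0.10]
  [ -0.01   -0.11   -0.08   -0.06    0.91   -0.08   -0.09]
  [ -0.05   -0.01   -0.11   -0.10   -0.05    0.96   -0.07]
  [ -0.09   -0.04   -0.05   -0.09   -0.03   -0.08    0.97]
Leontief inverse L = M⁻¹:
  [  1.1408    0.0944    0.0508    0.1362    0.0496    0.1149    0.1328]
  [  0.1392    1.1046    0.1019    0.1421    0.1035    0.1453    0.1736]
  [  0.0628    0.0642    1.0447    0.1396    0.1381    0.0456    0.0645]
  [  0.1287    0.0833    0.1164    1.1083    0.0445    0.0921    0.1475]
  [  0.0652    0.1571    0.1344    0.1323    1.1410    0.1358    0.1553]
  [  0.0948    0.0460    0.1491    0.1575    0.0881    1.0799    0.1185]
  [  0.1366    0.0740    0.0900    0.1456    0.0627    0.1208    1.0820]
Total output x = L · d:
  x_0 = 1.1408·76 + 0.0944·74 + 0.0508·90 + 0.1362·47 + 0.0496·89 + 0.1149·28 + 0.1328·25 = 115.6052
  x_1 = 0.1392·76 + 1.1046·74 + 0.1019·90 + 0.1421·47 + 0.1035·89 + 0.1453·28 + 0.1736·25 = 125.7919
  x_2 = 0.0628·76 + 0.0642·74 + 1.0447·90 + 0.1396·47 + 0.1381·89 + 0.0456·28 + 0.0645·25 = 125.2837
  x_3 = 0.1287·76 + 0.0833·74 + 0.1164·90 + 1.1083·47 + 0.0445·89 + 0.0921·28 + 0.1475·25 = 88.7443
  x_4 = 0.0652·76 + 0.1571·74 + 0.1344·90 + 0.1323·47 + 1.1410·89 + 0.1358·28 + 0.1553·25 = 144.1229
  x_5 = 0.0948·76 + 0.0460·74 + 0.1491·90 + 0.1575·47 + 0.0881·89 + 1.0799·28 + 0.1185·25 = 72.4759
  x_6 = 0.1366·76 + 0.0740·74 + 0.0900·90 + 0.1456·47 + 0.0627·89 + 0.1208·28 + 1.0820·25 = 66.8135

L[6,3] = 0.1456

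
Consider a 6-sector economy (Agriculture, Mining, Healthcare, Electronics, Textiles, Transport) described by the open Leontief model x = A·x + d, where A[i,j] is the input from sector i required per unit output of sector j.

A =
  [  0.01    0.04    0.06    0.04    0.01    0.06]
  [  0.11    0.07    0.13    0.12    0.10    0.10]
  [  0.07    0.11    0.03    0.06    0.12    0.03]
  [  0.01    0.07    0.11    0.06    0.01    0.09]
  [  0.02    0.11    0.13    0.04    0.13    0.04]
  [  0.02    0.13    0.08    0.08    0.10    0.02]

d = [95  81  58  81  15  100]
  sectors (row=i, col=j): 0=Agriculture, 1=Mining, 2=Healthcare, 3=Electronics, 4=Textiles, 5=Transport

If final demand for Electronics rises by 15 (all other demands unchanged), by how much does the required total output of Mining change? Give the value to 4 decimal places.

2.8770

Form M = I − A:
  [  0.99   -0.04   -0.06   -0.04   -0.01   -0.06]
  [ -0.11    0.93   -0.13   -0.12   -0.10   -0.10]
  [ -0.07   -0.11    0.97   -0.06   -0.12   -0.03]
  [ -0.01   -0.07   -0.11    0.94   -0.01   -0.09]
  [ -0.02   -0.11   -0.13   -0.04    0.87   -0.04]
  [ -0.02   -0.13   -0.08   -0.08   -0.10    0.98]
Leontief inverse L = M⁻¹:
  [  1.0286    0.0772    0.0944    0.0685    0.0439    0.0818]
  [  0.1547    1.1678    0.2263    0.1918    0.1879    0.1609]
  [  0.1040    0.1759    1.1045    0.1117    0.1838    0.0759]
  [  0.0410    0.1296    0.1644    1.1060    0.0651    0.1250]
  [  0.0634    0.1909    0.2106    0.0996    1.2125    0.0884]
  [  0.0598    0.2009    0.1570    0.1364    0.1699    1.0688]
Total output x = L · d:
  x_0 = 1.0286·95 + 0.0772·81 + 0.0944·58 + 0.0685·81 + 0.0439·15 + 0.0818·100 = 123.8277
  x_1 = 0.1547·95 + 1.1678·81 + 0.2263·58 + 0.1918·81 + 0.1879·15 + 0.1609·100 = 156.8601
  x_2 = 0.1040·95 + 0.1759·81 + 1.1045·58 + 0.1117·81 + 0.1838·15 + 0.0759·100 = 107.5721
  x_3 = 0.0410·95 + 0.1296·81 + 0.1644·58 + 1.1060·81 + 0.0651·15 + 0.1250·100 = 126.9984
  x_4 = 0.0634·95 + 0.1909·81 + 0.2106·58 + 0.0996·81 + 1.2125·15 + 0.0884·100 = 68.8015
  x_5 = 0.0598·95 + 0.2009·81 + 0.1570·58 + 0.1364·81 + 0.1699·15 + 1.0688·100 = 151.5451
Δx_1 = L[1,3] · Δd_3 = 0.1918 · 15 = 2.8770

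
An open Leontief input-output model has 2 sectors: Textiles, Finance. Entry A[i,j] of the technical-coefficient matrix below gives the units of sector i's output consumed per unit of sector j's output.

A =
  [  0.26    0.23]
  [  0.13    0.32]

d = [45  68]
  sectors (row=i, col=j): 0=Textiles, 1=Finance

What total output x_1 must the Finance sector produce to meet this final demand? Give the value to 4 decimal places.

118.6774

Form M = I − A:
  [  0.74   -0.23]
  [ -0.13    0.68]
Leontief inverse L = M⁻¹:
  [  1.4367    0.4859]
  [  0.2747    1.5635]
Total output x = L · d:
  x_0 = 1.4367·45 + 0.4859·68 = 97.6970
  x_1 = 0.2747·45 + 1.5635·68 = 118.6774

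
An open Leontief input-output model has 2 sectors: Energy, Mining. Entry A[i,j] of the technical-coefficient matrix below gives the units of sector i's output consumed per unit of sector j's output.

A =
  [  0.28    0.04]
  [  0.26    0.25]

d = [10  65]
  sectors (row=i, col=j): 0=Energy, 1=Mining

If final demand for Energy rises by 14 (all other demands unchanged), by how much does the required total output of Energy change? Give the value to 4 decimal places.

19.8263

Form M = I − A:
  [  0.72   -0.04]
  [ -0.26    0.75]
Leontief inverse L = M⁻¹:
  [  1.4162    0.0755]
  [  0.4909    1.3595]
Total output x = L · d:
  x_0 = 1.4162·10 + 0.0755·65 = 19.0710
  x_1 = 0.4909·10 + 1.3595·65 = 93.2779
Δx_0 = L[0,0] · Δd_0 = 1.4162 · 14 = 19.8263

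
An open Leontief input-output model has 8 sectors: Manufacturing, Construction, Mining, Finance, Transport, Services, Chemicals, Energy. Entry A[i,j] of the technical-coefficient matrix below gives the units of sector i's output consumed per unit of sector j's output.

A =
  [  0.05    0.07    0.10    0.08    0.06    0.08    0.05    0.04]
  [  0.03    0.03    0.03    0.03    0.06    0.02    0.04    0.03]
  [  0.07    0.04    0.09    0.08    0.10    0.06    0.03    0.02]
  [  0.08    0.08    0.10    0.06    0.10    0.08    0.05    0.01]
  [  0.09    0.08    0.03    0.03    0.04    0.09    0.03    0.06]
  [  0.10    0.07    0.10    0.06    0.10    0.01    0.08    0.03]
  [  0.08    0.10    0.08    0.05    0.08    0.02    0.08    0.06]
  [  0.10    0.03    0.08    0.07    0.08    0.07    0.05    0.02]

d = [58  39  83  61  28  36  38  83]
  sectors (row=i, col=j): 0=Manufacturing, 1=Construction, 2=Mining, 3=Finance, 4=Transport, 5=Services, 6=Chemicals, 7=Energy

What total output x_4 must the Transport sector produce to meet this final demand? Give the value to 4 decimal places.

72.9410

Form M = I − A:
  [  0.95   -0.07   -0.10   -0.08   -0.06   -0.08   -0.05   -0.04]
  [ -0.03    0.97   -0.03   -0.03   -0.06   -0.02   -0.04   -0.03]
  [ -0.07   -0.04    0.91   -0.08   -0.10   -0.06   -0.03   -0.02]
  [ -0.08   -0.08   -0.10    0.94   -0.10   -0.08   -0.05   -0.01]
  [ -0.09   -0.08   -0.03   -0.03    0.96   -0.09   -0.03   -0.06]
  [ -0.10   -0.07   -0.10   -0.06   -0.10    0.99   -0.08   -0.03]
  [ -0.08   -0.10   -0.08   -0.05   -0.08   -0.02    0.92   -0.06]
  [ -0.10   -0.03   -0.08   -0.07   -0.08   -0.07   -0.05    0.98]
Leontief inverse L = M⁻¹:
  [  1.1256    0.1341    0.1783    0.1393    0.1405    0.1358    0.1008    0.0740]
  [  0.0688    1.0636    0.0679    0.0590    0.0987    0.0497    0.0656    0.0489]
  [  0.1407    0.1013    1.1623    0.1350    0.1730    0.1158    0.0759    0.0527]
  [  0.1579    0.1483    0.1799    1.1210    0.1817    0.1392    0.1024    0.0477]
  [  0.1527    0.1329    0.0957    0.0799    1.1056    0.1356    0.0742    0.0895]
  [  0.1755    0.1376    0.1781    0.1206    0.1788    1.0713    0.1306    0.0680]
  [  0.1545    0.1648    0.1561    0.1091    0.1580    0.0782    1.1308    0.0970]
  [  0.1726    0.0942    0.1565    0.1278    0.1556    0.1263    0.0989    1.0543]
Total output x = L · d:
  x_0 = 1.1256·58 + 0.1341·39 + 0.1783·83 + 0.1393·61 + 0.1405·28 + 0.1358·36 + 0.1008·38 + 0.0740·83 = 112.6173
  x_1 = 0.0688·58 + 1.0636·39 + 0.0679·83 + 0.0590·61 + 0.0987·28 + 0.0497·36 + 0.0656·38 + 0.0489·83 = 65.8151
  x_2 = 0.1407·58 + 0.1013·39 + 1.1623·83 + 0.1350·61 + 0.1730·28 + 0.1158·36 + 0.0759·38 + 0.0527·83 = 133.0867
  x_3 = 0.1579·58 + 0.1483·39 + 0.1799·83 + 1.1210·61 + 0.1817·28 + 0.1392·36 + 0.1024·38 + 0.0477·83 = 116.2083
  x_4 = 0.1527·58 + 0.1329·39 + 0.0957·83 + 0.0799·61 + 1.1056·28 + 0.1356·36 + 0.0742·38 + 0.0895·83 = 72.9410
  x_5 = 0.1755·58 + 0.1376·39 + 0.1781·83 + 0.1206·61 + 0.1788·28 + 1.0713·36 + 0.1306·38 + 0.0680·83 = 91.8627
  x_6 = 0.1545·58 + 0.1648·39 + 0.1561·83 + 0.1091·61 + 0.1580·28 + 0.0782·36 + 1.1308·38 + 0.0970·83 = 93.2599
  x_7 = 0.1726·58 + 0.0942·39 + 0.1565·83 + 0.1278·61 + 0.1556·28 + 0.1263·36 + 0.0989·38 + 1.0543·83 = 134.6391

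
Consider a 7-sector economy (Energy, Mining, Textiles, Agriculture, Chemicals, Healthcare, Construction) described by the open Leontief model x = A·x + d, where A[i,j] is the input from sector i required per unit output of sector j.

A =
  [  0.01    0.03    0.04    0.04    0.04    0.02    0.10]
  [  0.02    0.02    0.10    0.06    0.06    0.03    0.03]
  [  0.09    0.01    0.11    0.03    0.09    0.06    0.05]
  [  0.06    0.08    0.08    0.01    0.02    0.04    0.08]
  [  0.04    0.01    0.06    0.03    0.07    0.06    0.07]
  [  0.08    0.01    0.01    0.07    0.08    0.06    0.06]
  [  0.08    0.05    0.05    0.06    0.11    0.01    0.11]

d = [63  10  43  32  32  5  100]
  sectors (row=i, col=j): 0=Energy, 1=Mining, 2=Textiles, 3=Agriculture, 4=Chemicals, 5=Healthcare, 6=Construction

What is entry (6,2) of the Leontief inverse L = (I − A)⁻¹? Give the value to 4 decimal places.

Form M = I − A:
  [  0.99   -0.03   -0.04   -0.04   -0.04   -0.02   -0.10]
  [ -0.02    0.98   -0.10   -0.06   -0.06   -0.03   -0.03]
  [ -0.09   -0.01    0.89   -0.03   -0.09   -0.06   -0.05]
  [ -0.06   -0.08   -0.08    0.99   -0.02   -0.04   -0.08]
  [ -0.04   -0.01   -0.06   -0.03    0.93   -0.06   -0.07]
  [ -0.08   -0.01   -0.01   -0.07   -0.08    0.94   -0.06]
  [ -0.08   -0.05   -0.05   -0.06   -0.11   -0.01    0.89]
Leontief inverse L = M⁻¹:
  [  1.0380    0.0455    0.0702    0.0599    0.0749    0.0368    0.1359]
  [  0.0517    1.0348    0.1366    0.0797    0.0964    0.0531    0.0667]
  [  0.1303    0.0282    1.1541    0.0588    0.1403    0.0899    0.1028]
  [  0.0933    0.0963    0.1202    1.0371    0.0641    0.0623    0.1229]
  [  0.0728    0.0254    0.0930    0.0536    1.1106    0.0827    0.1120]
  [  0.1111    0.0292    0.0429    0.0942    0.1186    1.0826    0.1066]
  [  0.1201    0.0738    0.0989    0.0908    0.1629    0.0379    1.1687]
Total output x = L · d:
  x_0 = 1.0380·63 + 0.0455·10 + 0.0702·43 + 0.0599·32 + 0.0749·32 + 0.0368·5 + 0.1359·100 = 86.9554
  x_1 = 0.0517·63 + 1.0348·10 + 0.1366·43 + 0.0797·32 + 0.0964·32 + 0.0531·5 + 0.0667·100 = 32.0479
  x_2 = 0.1303·63 + 0.0282·10 + 1.1541·43 + 0.0588·32 + 0.1403·32 + 0.0899·5 + 0.1028·100 = 75.2174
  x_3 = 0.0933·63 + 0.0963·10 + 0.1202·43 + 1.0371·32 + 0.0641·32 + 0.0623·5 + 0.1229·100 = 59.8504
  x_4 = 0.0728·63 + 0.0254·10 + 0.0930·43 + 0.0536·32 + 1.1106·32 + 0.0827·5 + 0.1120·100 = 57.7091
  x_5 = 0.1111·63 + 0.0292·10 + 0.0429·43 + 0.0942·32 + 0.1186·32 + 1.0826·5 + 0.1066·100 = 32.0203
  x_6 = 0.1201·63 + 0.0738·10 + 0.0989·43 + 0.0908·32 + 0.1629·32 + 0.0379·5 + 1.1687·100 = 137.7291

L[6,2] = 0.0989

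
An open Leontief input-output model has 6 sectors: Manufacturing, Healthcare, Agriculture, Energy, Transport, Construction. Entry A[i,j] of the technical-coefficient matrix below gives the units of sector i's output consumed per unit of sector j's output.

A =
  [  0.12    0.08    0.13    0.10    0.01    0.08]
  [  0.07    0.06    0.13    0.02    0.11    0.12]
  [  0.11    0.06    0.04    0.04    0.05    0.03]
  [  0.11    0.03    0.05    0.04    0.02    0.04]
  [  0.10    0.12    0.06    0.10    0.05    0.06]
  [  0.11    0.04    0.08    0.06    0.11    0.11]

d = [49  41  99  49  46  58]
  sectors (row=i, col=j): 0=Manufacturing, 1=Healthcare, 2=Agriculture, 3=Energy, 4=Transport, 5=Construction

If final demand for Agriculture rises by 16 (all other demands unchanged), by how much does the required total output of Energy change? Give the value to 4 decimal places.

Form M = I − A:
  [  0.88   -0.08   -0.13   -0.10   -0.01   -0.08]
  [ -0.07    0.94   -0.13   -0.02   -0.11   -0.12]
  [ -0.11   -0.06    0.96   -0.04   -0.05   -0.03]
  [ -0.11   -0.03   -0.05    0.96   -0.02   -0.04]
  [ -0.10   -0.12   -0.06   -0.10    0.95   -0.06]
  [ -0.11   -0.04   -0.08   -0.06   -0.11    0.89]
Leontief inverse L = M⁻¹:
  [  1.2172    0.1355    0.2070    0.1535    0.0595    0.1456]
  [  0.1671    1.1228    0.2048    0.0784    0.1660    0.1880]
  [  0.1733    0.1007    1.0942    0.0789    0.0814    0.0751]
  [  0.1664    0.0638    0.0965    1.0740    0.0459    0.0782]
  [  0.1908    0.1756    0.1368    0.1517    1.1000    0.1264]
  [  0.2083    0.1023    0.1566    0.1207    0.1612    1.1777]
Total output x = L · d:
  x_0 = 1.2172·49 + 0.1355·41 + 0.2070·99 + 0.1535·49 + 0.0595·46 + 0.1456·58 = 104.3928
  x_1 = 0.1671·49 + 1.1228·41 + 0.2048·99 + 0.0784·49 + 0.1660·46 + 0.1880·58 = 96.8763
  x_2 = 0.1733·49 + 0.1007·41 + 1.0942·99 + 0.0789·49 + 0.0814·46 + 0.0751·58 = 132.9153
  x_3 = 0.1664·49 + 0.0638·41 + 0.0965·99 + 1.0740·49 + 0.0459·46 + 0.0782·58 = 79.5896
  x_4 = 0.1908·49 + 0.1756·41 + 0.1368·99 + 0.1517·49 + 1.1000·46 + 0.1264·58 = 95.4637
  x_5 = 0.2083·49 + 0.1023·41 + 0.1566·99 + 0.1207·49 + 0.1612·46 + 1.1777·58 = 111.5369
Δx_3 = L[3,2] · Δd_2 = 0.0965 · 16 = 1.5438

1.5438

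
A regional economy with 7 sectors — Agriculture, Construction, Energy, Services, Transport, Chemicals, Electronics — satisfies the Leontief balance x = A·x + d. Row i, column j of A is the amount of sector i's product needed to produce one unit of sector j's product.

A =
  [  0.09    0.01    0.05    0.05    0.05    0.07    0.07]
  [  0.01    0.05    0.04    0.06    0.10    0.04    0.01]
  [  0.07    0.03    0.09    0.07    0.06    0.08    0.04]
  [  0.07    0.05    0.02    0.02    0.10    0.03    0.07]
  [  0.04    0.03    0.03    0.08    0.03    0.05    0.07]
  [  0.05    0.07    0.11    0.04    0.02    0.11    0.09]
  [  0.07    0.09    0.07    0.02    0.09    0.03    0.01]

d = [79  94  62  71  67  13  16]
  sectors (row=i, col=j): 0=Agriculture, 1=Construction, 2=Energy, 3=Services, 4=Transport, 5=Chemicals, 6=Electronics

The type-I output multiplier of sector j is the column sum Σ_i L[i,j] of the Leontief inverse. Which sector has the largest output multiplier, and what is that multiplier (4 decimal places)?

Transport (1.7212)

Form M = I − A:
  [  0.91   -0.01   -0.05   -0.05   -0.05   -0.07   -0.07]
  [ -0.01    0.95   -0.04   -0.06   -0.10   -0.04   -0.01]
  [ -0.07   -0.03    0.91   -0.07   -0.06   -0.08   -0.04]
  [ -0.07   -0.05   -0.02    0.98   -0.10   -0.03   -0.07]
  [ -0.04   -0.03   -0.03   -0.08    0.97   -0.05   -0.07]
  [ -0.05   -0.07   -0.11   -0.04   -0.02    0.89   -0.09]
  [ -0.07   -0.09   -0.07   -0.02   -0.09   -0.03    0.99]
Leontief inverse L = M⁻¹:
  [  1.1305    0.0399    0.0900    0.0804    0.0883    0.1100    0.1059]
  [  0.0359    1.0724    0.0665    0.0864    0.1303    0.0685    0.0376]
  [  0.1138    0.0628    1.1351    0.1060    0.1036    0.1259    0.0808]
  [  0.1026    0.0763    0.0517    1.0496    0.1351    0.0625    0.0996]
  [  0.0721    0.0570    0.0612    0.1038    1.0658    0.0804    0.0982]
  [  0.0970    0.1107    0.1648    0.0794    0.0709    1.1621    0.1309]
  [  0.1028    0.1148    0.1043    0.0541    0.1272    0.0667    1.0416]
Total output x = L · d:
  x_0 = 1.1305·79 + 0.0399·94 + 0.0900·62 + 0.0804·71 + 0.0883·67 + 0.1100·13 + 0.1059·16 = 113.3964
  x_1 = 0.0359·79 + 1.0724·94 + 0.0665·62 + 0.0864·71 + 0.1303·67 + 0.0685·13 + 0.0376·16 = 124.1271
  x_2 = 0.1138·79 + 0.0628·94 + 1.1351·62 + 0.1060·71 + 0.1036·67 + 0.1259·13 + 0.0808·16 = 102.6699
  x_3 = 0.1026·79 + 0.0763·94 + 0.0517·62 + 1.0496·71 + 0.1351·67 + 0.0625·13 + 0.0996·16 = 104.4570
  x_4 = 0.0721·79 + 0.0570·94 + 0.0612·62 + 0.1038·71 + 1.0658·67 + 0.0804·13 + 0.0982·16 = 96.2469
  x_5 = 0.0970·79 + 0.1107·94 + 0.1648·62 + 0.0794·71 + 0.0709·67 + 1.1621·13 + 0.1309·16 = 55.8770
  x_6 = 0.1028·79 + 0.1148·94 + 0.1043·62 + 0.0541·71 + 0.1272·67 + 0.0667·13 + 1.0416·16 = 55.2765
Output multipliers (column sums of L):
  Agriculture: 1.6549
  Construction: 1.5339
  Energy: 1.6735
  Services: 1.5598
  Transport: 1.7212
  Chemicals: 1.6761
  Electronics: 1.5946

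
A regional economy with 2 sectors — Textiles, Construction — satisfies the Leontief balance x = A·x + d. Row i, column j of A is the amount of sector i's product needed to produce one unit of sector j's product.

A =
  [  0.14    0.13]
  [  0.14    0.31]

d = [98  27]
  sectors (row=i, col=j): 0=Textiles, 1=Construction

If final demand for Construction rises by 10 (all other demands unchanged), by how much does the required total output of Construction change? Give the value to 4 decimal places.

14.9513

Form M = I − A:
  [  0.86   -0.13]
  [ -0.14    0.69]
Leontief inverse L = M⁻¹:
  [  1.1996    0.2260]
  [  0.2434    1.4951]
Total output x = L · d:
  x_0 = 1.1996·98 + 0.2260·27 = 123.6613
  x_1 = 0.2434·98 + 1.4951·27 = 64.2211
Δx_1 = L[1,1] · Δd_1 = 1.4951 · 10 = 14.9513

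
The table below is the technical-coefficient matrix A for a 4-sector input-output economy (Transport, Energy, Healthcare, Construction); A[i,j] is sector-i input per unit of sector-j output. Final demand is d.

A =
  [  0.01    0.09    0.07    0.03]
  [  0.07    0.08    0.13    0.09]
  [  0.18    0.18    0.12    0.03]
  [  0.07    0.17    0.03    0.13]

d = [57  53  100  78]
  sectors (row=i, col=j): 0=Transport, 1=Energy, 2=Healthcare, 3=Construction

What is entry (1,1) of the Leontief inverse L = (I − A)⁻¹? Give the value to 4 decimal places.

L[1,1] = 1.1597

Form M = I − A:
  [  0.99   -0.09   -0.07   -0.03]
  [ -0.07    0.92   -0.13   -0.09]
  [ -0.18   -0.18    0.88   -0.03]
  [ -0.07   -0.17   -0.03    0.87]
Leontief inverse L = M⁻¹:
  [  1.0422    0.1322    0.1042    0.0532]
  [  0.1250    1.1597    0.1857    0.1307]
  [  0.2427    0.2726    1.1986    0.0779]
  [  0.1166    0.2466    0.0860    1.1819]
Total output x = L · d:
  x_0 = 1.0422·57 + 0.1322·53 + 0.1042·100 + 0.0532·78 = 80.9824
  x_1 = 0.1250·57 + 1.1597·53 + 0.1857·100 + 0.1307·78 = 97.3519
  x_2 = 0.2427·57 + 0.2726·53 + 1.1986·100 + 0.0779·78 = 154.2222
  x_3 = 0.1166·57 + 0.2466·53 + 0.0860·100 + 1.1819·78 = 120.5118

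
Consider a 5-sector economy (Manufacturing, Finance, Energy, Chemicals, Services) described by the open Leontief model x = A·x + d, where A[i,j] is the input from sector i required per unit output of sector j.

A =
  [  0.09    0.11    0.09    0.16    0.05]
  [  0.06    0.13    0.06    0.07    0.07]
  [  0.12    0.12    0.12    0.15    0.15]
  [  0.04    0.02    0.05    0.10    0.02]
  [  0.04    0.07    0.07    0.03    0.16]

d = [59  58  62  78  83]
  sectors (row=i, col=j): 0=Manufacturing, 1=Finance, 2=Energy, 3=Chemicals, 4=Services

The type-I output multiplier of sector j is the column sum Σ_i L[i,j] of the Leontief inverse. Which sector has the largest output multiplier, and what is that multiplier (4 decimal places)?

Chemicals (1.8692)

Form M = I − A:
  [  0.91   -0.11   -0.09   -0.16   -0.05]
  [ -0.06    0.87   -0.06   -0.07   -0.07]
  [ -0.12   -0.12    0.88   -0.15   -0.15]
  [ -0.04   -0.02   -0.05    0.90   -0.02]
  [ -0.04   -0.07   -0.07   -0.03    0.84]
Leontief inverse L = M⁻¹:
  [  1.1470    0.1812    0.1530    0.2474    0.1166]
  [  0.1045    1.1912    0.1097    0.1338    0.1283]
  [  0.1959    0.2173    1.2060    0.2611    0.2514]
  [  0.0660    0.0494    0.0789    1.1415    0.0493]
  [  0.0820    0.1278    0.1197    0.0855    1.2294]
Total output x = L · d:
  x_0 = 1.1470·59 + 0.1812·58 + 0.1530·62 + 0.2474·78 + 0.1166·83 = 116.6425
  x_1 = 0.1045·59 + 1.1912·58 + 0.1097·62 + 0.1338·78 + 0.1283·83 = 103.1381
  x_2 = 0.1959·59 + 0.2173·58 + 1.2060·62 + 0.2611·78 + 0.2514·83 = 140.1686
  x_3 = 0.0660·59 + 0.0494·58 + 0.0789·62 + 1.1415·78 + 0.0493·83 = 104.7828
  x_4 = 0.0820·59 + 0.1278·58 + 0.1197·62 + 0.0855·78 + 1.2294·83 = 128.3817
Output multipliers (column sums of L):
  Manufacturing: 1.5955
  Finance: 1.7669
  Energy: 1.6674
  Chemicals: 1.8692
  Services: 1.7749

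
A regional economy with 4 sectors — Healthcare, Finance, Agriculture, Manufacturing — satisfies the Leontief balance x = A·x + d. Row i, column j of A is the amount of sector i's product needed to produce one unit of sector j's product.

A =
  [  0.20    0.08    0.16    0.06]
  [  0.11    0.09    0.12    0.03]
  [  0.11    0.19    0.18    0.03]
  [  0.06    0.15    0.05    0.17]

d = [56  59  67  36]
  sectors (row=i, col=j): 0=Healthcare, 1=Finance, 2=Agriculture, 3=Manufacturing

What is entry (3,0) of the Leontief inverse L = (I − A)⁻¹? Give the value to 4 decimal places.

Form M = I − A:
  [  0.80   -0.08   -0.16   -0.06]
  [ -0.11    0.91   -0.12   -0.03]
  [ -0.11   -0.19    0.82   -0.03]
  [ -0.06   -0.15   -0.05    0.83]
Leontief inverse L = M⁻¹:
  [  1.3261    0.1968    0.2945    0.1136]
  [  0.1952    1.1712    0.2134    0.0642]
  [  0.2284    0.3067    1.3135    0.0751]
  [  0.1449    0.2444    0.1390    1.2291]
Total output x = L · d:
  x_0 = 1.3261·56 + 0.1968·59 + 0.2945·67 + 0.1136·36 = 109.6902
  x_1 = 0.1952·56 + 1.1712·59 + 0.2134·67 + 0.0642·36 = 96.6378
  x_2 = 0.2284·56 + 0.3067·59 + 1.3135·67 + 0.0751·36 = 121.5974
  x_3 = 0.1449·56 + 0.2444·59 + 0.1390·67 + 1.2291·36 = 76.0927

L[3,0] = 0.1449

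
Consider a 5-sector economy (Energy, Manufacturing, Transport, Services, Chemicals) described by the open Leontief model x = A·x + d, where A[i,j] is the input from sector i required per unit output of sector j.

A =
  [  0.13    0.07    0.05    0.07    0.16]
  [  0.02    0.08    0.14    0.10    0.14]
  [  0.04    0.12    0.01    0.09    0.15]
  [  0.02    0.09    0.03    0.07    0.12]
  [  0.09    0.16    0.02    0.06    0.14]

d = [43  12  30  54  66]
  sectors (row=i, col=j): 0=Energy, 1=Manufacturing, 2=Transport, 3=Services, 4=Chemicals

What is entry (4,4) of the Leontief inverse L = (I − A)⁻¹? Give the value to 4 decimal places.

Form M = I − A:
  [  0.87   -0.07   -0.05   -0.07   -0.16]
  [ -0.02    0.92   -0.14   -0.10   -0.14]
  [ -0.04   -0.12    0.99   -0.09   -0.15]
  [ -0.02   -0.09   -0.03    0.93   -0.12]
  [ -0.09   -0.16   -0.02   -0.06    0.86]
Leontief inverse L = M⁻¹:
  [  1.1899    0.1651    0.0933    0.1346    0.2833]
  [  0.0658    1.1765    0.1799    0.1655    0.2583]
  [  0.0825    0.2017    1.0523    0.1460    0.2521]
  [  0.0530    0.1564    0.0627    1.1152    0.2019]
  [  0.1424    0.2518    0.0721    0.1261    1.2604]
Total output x = L · d:
  x_0 = 1.1899·43 + 0.1651·12 + 0.0933·30 + 0.1346·54 + 0.2833·66 = 81.9138
  x_1 = 0.0658·43 + 1.1765·12 + 0.1799·30 + 0.1655·54 + 0.2583·66 = 48.3327
  x_2 = 0.0825·43 + 0.2017·12 + 1.0523·30 + 0.1460·54 + 0.2521·66 = 62.0545
  x_3 = 0.0530·43 + 0.1564·12 + 0.0627·30 + 1.1152·54 + 0.2019·66 = 79.5767
  x_4 = 0.1424·43 + 0.2518·12 + 0.0721·30 + 0.1261·54 + 1.2604·66 = 101.3037

L[4,4] = 1.2604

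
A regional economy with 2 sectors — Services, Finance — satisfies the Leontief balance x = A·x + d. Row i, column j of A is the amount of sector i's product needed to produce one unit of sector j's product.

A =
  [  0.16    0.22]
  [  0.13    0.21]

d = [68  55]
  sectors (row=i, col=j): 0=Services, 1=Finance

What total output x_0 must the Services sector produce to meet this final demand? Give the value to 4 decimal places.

103.6535

Form M = I − A:
  [  0.84   -0.22]
  [ -0.13    0.79]
Leontief inverse L = M⁻¹:
  [  1.2441    0.3465]
  [  0.2047    1.3228]
Total output x = L · d:
  x_0 = 1.2441·68 + 0.3465·55 = 103.6535
  x_1 = 0.2047·68 + 1.3228·55 = 86.6772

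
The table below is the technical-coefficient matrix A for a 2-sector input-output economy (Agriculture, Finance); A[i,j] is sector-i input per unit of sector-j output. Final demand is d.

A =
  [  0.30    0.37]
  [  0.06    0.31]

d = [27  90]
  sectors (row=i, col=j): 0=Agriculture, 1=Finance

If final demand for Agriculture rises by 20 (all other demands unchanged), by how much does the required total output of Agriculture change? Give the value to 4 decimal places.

29.9479

Form M = I − A:
  [  0.70   -0.37]
  [ -0.06    0.69]
Leontief inverse L = M⁻¹:
  [  1.4974    0.8030]
  [  0.1302    1.5191]
Total output x = L · d:
  x_0 = 1.4974·27 + 0.8030·90 = 112.6953
  x_1 = 0.1302·27 + 1.5191·90 = 140.2344
Δx_0 = L[0,0] · Δd_0 = 1.4974 · 20 = 29.9479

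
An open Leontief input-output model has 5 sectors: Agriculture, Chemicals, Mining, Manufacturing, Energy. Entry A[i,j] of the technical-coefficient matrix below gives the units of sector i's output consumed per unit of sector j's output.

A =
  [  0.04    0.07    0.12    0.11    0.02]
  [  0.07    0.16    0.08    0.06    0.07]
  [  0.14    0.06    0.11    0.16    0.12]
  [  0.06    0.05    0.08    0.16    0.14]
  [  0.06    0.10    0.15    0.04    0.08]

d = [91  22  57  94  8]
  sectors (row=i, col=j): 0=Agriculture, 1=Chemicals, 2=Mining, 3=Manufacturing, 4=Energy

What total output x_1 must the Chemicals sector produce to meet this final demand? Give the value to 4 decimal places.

63.4133

Form M = I − A:
  [  0.96   -0.07   -0.12   -0.11   -0.02]
  [ -0.07    0.84   -0.08   -0.06   -0.07]
  [ -0.14   -0.06    0.89   -0.16   -0.12]
  [ -0.06   -0.05   -0.08    0.84   -0.14]
  [ -0.06   -0.10   -0.15   -0.04    0.92]
Leontief inverse L = M⁻¹:
  [  1.0964    0.1270    0.1914    0.1933    0.0879]
  [  0.1323    1.2387    0.1658    0.1441    0.1407]
  [  0.2217    0.1494    1.2295    0.2844    0.2198]
  [  0.1286    0.1258    0.1804    1.2615    0.2279]
  [  0.1276    0.1728    0.2388    0.1295    1.1537]
Total output x = L · d:
  x_0 = 1.0964·91 + 0.1270·22 + 0.1914·57 + 0.1933·94 + 0.0879·8 = 132.3535
  x_1 = 0.1323·91 + 1.2387·22 + 0.1658·57 + 0.1441·94 + 0.1407·8 = 63.4133
  x_2 = 0.2217·91 + 0.1494·22 + 1.2295·57 + 0.2844·94 + 0.2198·8 = 122.0352
  x_3 = 0.1286·91 + 0.1258·22 + 0.1804·57 + 1.2615·94 + 0.2279·8 = 145.1603
  x_4 = 0.1276·91 + 0.1728·22 + 0.2388·57 + 0.1295·94 + 1.1537·8 = 50.4285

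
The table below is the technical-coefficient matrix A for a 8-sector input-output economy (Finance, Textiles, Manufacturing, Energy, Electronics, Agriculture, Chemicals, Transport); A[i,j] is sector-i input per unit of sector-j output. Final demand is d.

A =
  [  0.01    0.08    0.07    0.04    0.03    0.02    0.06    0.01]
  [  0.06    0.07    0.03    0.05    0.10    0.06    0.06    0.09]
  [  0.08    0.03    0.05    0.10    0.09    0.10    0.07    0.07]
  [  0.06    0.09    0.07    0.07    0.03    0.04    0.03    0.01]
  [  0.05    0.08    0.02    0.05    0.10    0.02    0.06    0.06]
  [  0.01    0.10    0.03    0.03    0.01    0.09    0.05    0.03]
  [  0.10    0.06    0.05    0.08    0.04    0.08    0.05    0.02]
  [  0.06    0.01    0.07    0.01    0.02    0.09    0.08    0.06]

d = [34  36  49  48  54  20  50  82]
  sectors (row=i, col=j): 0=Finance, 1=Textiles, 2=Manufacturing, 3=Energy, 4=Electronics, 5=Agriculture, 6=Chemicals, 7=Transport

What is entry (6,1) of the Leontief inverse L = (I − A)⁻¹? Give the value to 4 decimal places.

Form M = I − A:
  [  0.99   -0.08   -0.07   -0.04   -0.03   -0.02   -0.06   -0.01]
  [ -0.06    0.93   -0.03   -0.05   -0.10   -0.06   -0.06   -0.09]
  [ -0.08   -0.03    0.95   -0.10   -0.09   -0.10   -0.07   -0.07]
  [ -0.06   -0.09   -0.07    0.93   -0.03   -0.04   -0.03   -0.01]
  [ -0.05   -0.08   -0.02   -0.05    0.90   -0.02   -0.06   -0.06]
  [ -0.01   -0.10   -0.03   -0.03   -0.01    0.91   -0.05   -0.03]
  [ -0.10   -0.06   -0.05   -0.08   -0.04   -0.08    0.95   -0.02]
  [ -0.06   -0.01   -0.07   -0.01   -0.02   -0.09   -0.08    0.94]
Leontief inverse L = M⁻¹:
  [  1.0455    0.1188    0.0974    0.0757    0.0660    0.0583    0.0936    0.0386]
  [  0.1083    1.1302    0.0732    0.0962    0.1489    0.1154    0.1132    0.1314]
  [  0.1327    0.1009    1.1000    0.1544    0.1407    0.1626    0.1275    0.1115]
  [  0.0984    0.1395    0.1045    1.1113    0.0713    0.0837    0.0703    0.0427]
  [  0.0930    0.1319    0.0565    0.0909    1.1451    0.0649    0.1051    0.0962]
  [  0.0430    0.1433    0.0579    0.0626    0.0429    1.1328    0.0854    0.0599]
  [  0.1417    0.1197    0.0910    0.1259    0.0827    0.1301    1.0964    0.0538]
  [  0.0970    0.0553    0.1045    0.0478    0.0525    0.1389    0.1211    1.0888]
Total output x = L · d:
  x_0 = 1.0455·34 + 0.1188·36 + 0.0974·49 + 0.0757·48 + 0.0660·54 + 0.0583·20 + 0.0936·50 + 0.0386·82 = 60.8040
  x_1 = 0.1083·34 + 1.1302·36 + 0.0732·49 + 0.0962·48 + 0.1489·54 + 0.1154·20 + 0.1132·50 + 0.1314·82 = 79.3606
  x_2 = 0.1327·34 + 0.1009·36 + 1.1000·49 + 0.1544·48 + 0.1407·54 + 0.1626·20 + 0.1275·50 + 0.1115·82 = 95.8250
  x_3 = 0.0984·34 + 0.1395·36 + 0.1045·49 + 1.1113·48 + 0.0713·54 + 0.0837·20 + 0.0703·50 + 0.0427·82 = 79.3732
  x_4 = 0.0930·34 + 0.1319·36 + 0.0565·49 + 0.0909·48 + 1.1451·54 + 0.0649·20 + 0.1051·50 + 0.0962·82 = 91.3135
  x_5 = 0.0430·34 + 0.1433·36 + 0.0579·49 + 0.0626·48 + 0.0429·54 + 1.1328·20 + 0.0854·50 + 0.0599·82 = 46.6151
  x_6 = 0.1417·34 + 0.1197·36 + 0.0910·49 + 0.1259·48 + 0.0827·54 + 0.1301·20 + 1.0964·50 + 0.0538·82 = 85.9348
  x_7 = 0.0970·34 + 0.0553·36 + 0.1045·49 + 0.0478·48 + 0.0525·54 + 0.1389·20 + 0.1211·50 + 1.0888·82 = 113.6593

L[6,1] = 0.1197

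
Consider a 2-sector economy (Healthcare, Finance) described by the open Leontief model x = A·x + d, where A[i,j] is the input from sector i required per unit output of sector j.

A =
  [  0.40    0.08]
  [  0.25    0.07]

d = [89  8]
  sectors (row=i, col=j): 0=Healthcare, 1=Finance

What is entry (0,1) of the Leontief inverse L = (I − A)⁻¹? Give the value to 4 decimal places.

Form M = I − A:
  [  0.60   -0.08]
  [ -0.25    0.93]
Leontief inverse L = M⁻¹:
  [  1.7286    0.1487]
  [  0.4647    1.1152]
Total output x = L · d:
  x_0 = 1.7286·89 + 0.1487·8 = 155.0372
  x_1 = 0.4647·89 + 1.1152·8 = 50.2788

L[0,1] = 0.1487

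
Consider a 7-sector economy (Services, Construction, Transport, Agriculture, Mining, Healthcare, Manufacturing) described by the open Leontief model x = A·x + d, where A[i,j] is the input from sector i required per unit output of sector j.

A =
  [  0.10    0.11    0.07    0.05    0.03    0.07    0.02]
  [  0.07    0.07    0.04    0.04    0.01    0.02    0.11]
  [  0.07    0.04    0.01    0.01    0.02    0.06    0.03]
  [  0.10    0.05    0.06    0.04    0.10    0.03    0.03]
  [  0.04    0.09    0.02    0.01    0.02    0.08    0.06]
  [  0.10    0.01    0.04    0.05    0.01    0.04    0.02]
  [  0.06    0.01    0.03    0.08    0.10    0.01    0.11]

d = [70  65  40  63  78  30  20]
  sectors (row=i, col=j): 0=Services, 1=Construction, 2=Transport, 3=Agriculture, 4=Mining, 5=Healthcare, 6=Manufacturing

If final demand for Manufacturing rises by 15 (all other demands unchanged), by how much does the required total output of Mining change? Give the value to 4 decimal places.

Form M = I − A:
  [  0.90   -0.11   -0.07   -0.05   -0.03   -0.07   -0.02]
  [ -0.07    0.93   -0.04   -0.04   -0.01   -0.02   -0.11]
  [ -0.07   -0.04    0.99   -0.01   -0.02   -0.06   -0.03]
  [ -0.10   -0.05   -0.06    0.96   -0.10   -0.03   -0.03]
  [ -0.04   -0.09   -0.02   -0.01    0.98   -0.08   -0.06]
  [ -0.10   -0.01   -0.04   -0.05   -0.01    0.96   -0.02]
  [ -0.06   -0.01   -0.03   -0.08   -0.10   -0.01    0.89]
Leontief inverse L = M⁻¹:
  [  1.1568    0.1522    0.0996    0.0782    0.0538    0.1013    0.0567]
  [  0.1142    1.1009    0.0635    0.0673    0.0383    0.0421    0.1466]
  [  0.1010    0.0621    1.0267    0.0270    0.0333    0.0770    0.0494]
  [  0.1486    0.0917    0.0856    1.0639    0.1229    0.0622    0.0631]
  [  0.0790    0.1154    0.0400    0.0329    1.0384    0.0992    0.0907]
  [  0.1367    0.0369    0.0598    0.0680    0.0274    1.0609    0.0376]
  [  0.1064    0.0463    0.0549    0.1070    0.1332    0.0386    1.1470]
Total output x = L · d:
  x_0 = 1.1568·70 + 0.1522·65 + 0.0996·40 + 0.0782·63 + 0.0538·78 + 0.1013·30 + 0.0567·20 = 108.1477
  x_1 = 0.1142·70 + 1.1009·65 + 0.0635·40 + 0.0673·63 + 0.0383·78 + 0.0421·30 + 0.1466·20 = 93.5073
  x_2 = 0.1010·70 + 0.0621·65 + 1.0267·40 + 0.0270·63 + 0.0333·78 + 0.0770·30 + 0.0494·20 = 59.7711
  x_3 = 0.1486·70 + 0.0917·65 + 0.0856·40 + 1.0639·63 + 0.1229·78 + 0.0622·30 + 0.0631·20 = 99.5229
  x_4 = 0.0790·70 + 0.1154·65 + 0.0400·40 + 0.0329·63 + 1.0384·78 + 0.0992·30 + 0.0907·20 = 102.4835
  x_5 = 0.1367·70 + 0.0369·65 + 0.0598·40 + 0.0680·63 + 0.0274·78 + 1.0609·30 + 0.0376·20 = 53.3536
  x_6 = 0.1064·70 + 0.0463·65 + 0.0549·40 + 0.1070·63 + 0.1332·78 + 0.0386·30 + 1.1470·20 = 53.8885
Δx_4 = L[4,6] · Δd_6 = 0.0907 · 15 = 1.3609

1.3609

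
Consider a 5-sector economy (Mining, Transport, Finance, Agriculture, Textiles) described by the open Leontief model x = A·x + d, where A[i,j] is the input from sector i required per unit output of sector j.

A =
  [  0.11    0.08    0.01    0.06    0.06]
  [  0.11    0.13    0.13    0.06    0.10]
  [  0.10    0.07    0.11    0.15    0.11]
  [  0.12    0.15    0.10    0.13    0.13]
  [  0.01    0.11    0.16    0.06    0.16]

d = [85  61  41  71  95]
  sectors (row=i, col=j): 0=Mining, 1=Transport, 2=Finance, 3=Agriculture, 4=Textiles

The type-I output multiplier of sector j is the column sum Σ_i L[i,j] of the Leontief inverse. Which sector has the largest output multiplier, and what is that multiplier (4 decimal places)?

Form M = I − A:
  [  0.89   -0.08   -0.01   -0.06   -0.06]
  [ -0.11    0.87   -0.13   -0.06   -0.10]
  [ -0.10   -0.07    0.89   -0.15   -0.11]
  [ -0.12   -0.15   -0.10    0.87   -0.13]
  [ -0.01   -0.11   -0.16   -0.06    0.84]
Leontief inverse L = M⁻¹:
  [  1.1663    0.1482    0.0702    0.1115    0.1274]
  [  0.2040    1.2421    0.2405    0.1562    0.2181]
  [  0.1981    0.1905    1.2247    0.2543    0.2366]
  [  0.2330    0.2896    0.2341    1.2448    0.2744]
  [  0.0950    0.2214    0.2823    0.1591    1.2852]
Total output x = L · d:
  x_0 = 1.1663·85 + 0.1482·61 + 0.0702·41 + 0.1115·71 + 0.1274·95 = 131.0768
  x_1 = 0.2040·85 + 1.2421·61 + 0.2405·41 + 0.1562·71 + 0.2181·95 = 134.7820
  x_2 = 0.1981·85 + 0.1905·61 + 1.2247·41 + 0.2543·71 + 0.2366·95 = 119.2021
  x_3 = 0.2330·85 + 0.2896·61 + 0.2341·41 + 1.2448·71 + 0.2744·95 = 161.5149
  x_4 = 0.0950·85 + 0.2214·61 + 0.2823·41 + 0.1591·71 + 1.2852·95 = 166.5476
Output multipliers (column sums of L):
  Mining: 1.8964
  Transport: 2.0918
  Finance: 2.0519
  Agriculture: 1.9259
  Textiles: 2.1417

Textiles (2.1417)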